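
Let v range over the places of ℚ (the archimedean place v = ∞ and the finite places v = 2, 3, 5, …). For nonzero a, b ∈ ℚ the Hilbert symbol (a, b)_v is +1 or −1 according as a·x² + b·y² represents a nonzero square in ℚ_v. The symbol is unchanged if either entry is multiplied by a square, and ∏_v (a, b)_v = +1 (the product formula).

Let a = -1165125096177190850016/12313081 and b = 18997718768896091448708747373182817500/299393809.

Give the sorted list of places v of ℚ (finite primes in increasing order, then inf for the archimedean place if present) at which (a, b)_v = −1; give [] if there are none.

Mod squares: a ≡ -243294, b ≡ 319447. Check v ∈ {∞, 2, 3, 5, 7, 11, 13, 17, 19, 23, 29, 41, 43}.
v=3: a=3^3·(≡1), b=3^10·(≡1) mod 3; (1|3)=+1, (1|3)=+1; (−1)^{3·10·1}·(+1)^10·(+1)^3 = +1.
v=29: a=29^-2·(≡28), b=29^0·(≡26) mod 29; (28|29)=+1, (26|29)=-1; (−1)^{-2·0·14}·(+1)^0·(-1)^-2 = +1.
v=17: a=17^2·(≡7), b=17^3·(≡14) mod 17; (7|17)=-1, (14|17)=-1; (−1)^{2·3·8}·(-1)^3·(-1)^2 = -1.
v=41: a=41^1·(≡3), b=41^2·(≡36) mod 41; (3|41)=-1, (36|41)=+1; (−1)^{1·2·20}·(-1)^2·(+1)^1 = +1.
v=2: v_2(a)=5, v_2(b)=2; units ≡ 1, 7 (mod 8); ε·ε+αω+βω = 0·1+5·0+2·0 ≡ 0  ⇒  (a,b)_2 = +1.
v=43: a=43^3·(≡27), b=43^5·(≡18) mod 43; (27|43)=-1, (18|43)=-1; (−1)^{3·5·21}·(-1)^5·(-1)^3 = -1.
v=13: a=13^0·(≡10), b=13^-2·(≡11) mod 13; (10|13)=+1, (11|13)=-1; (−1)^{0·-2·6}·(+1)^-2·(-1)^0 = +1.
v=∞: -243294 < 0 and 319447 > 0  ⇒  (a,b)_∞ = +1.
v=23: a=23^3·(≡12), b=23^5·(≡21) mod 23; (12|23)=+1, (21|23)=-1; (−1)^{3·5·11}·(+1)^5·(-1)^3 = +1.
v=11: a=11^-4·(≡3), b=11^-6·(≡2) mod 11; (3|11)=+1, (2|11)=-1; (−1)^{-4·-6·5}·(+1)^-6·(-1)^-4 = +1.
v=5: a=5^0·(≡4), b=5^4·(≡2) mod 5; (4|5)=+1, (2|5)=-1; (−1)^{0·4·2}·(+1)^4·(-1)^0 = +1.
v=19: a=19^0·(≡16), b=19^3·(≡6) mod 19; (16|19)=+1, (6|19)=+1; (−1)^{0·3·9}·(+1)^3·(+1)^0 = +1.
v=7: a=7^6·(≡5), b=7^4·(≡2) mod 7; (5|7)=-1, (2|7)=+1; (−1)^{6·4·3}·(-1)^4·(+1)^6 = +1.
|Ram(-243294, 319447)| = 2, even; anisotropic at {17, 43}.

[17, 43]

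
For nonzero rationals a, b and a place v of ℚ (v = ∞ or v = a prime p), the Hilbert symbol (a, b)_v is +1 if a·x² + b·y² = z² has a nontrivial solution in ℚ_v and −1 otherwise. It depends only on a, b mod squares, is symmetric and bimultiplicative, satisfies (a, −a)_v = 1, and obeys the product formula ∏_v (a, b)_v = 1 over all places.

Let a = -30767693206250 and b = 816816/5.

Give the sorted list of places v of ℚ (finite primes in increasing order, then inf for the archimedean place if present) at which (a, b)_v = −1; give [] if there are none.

Mod squares: a ≡ -170, b ≡ 255255. Check v ∈ {∞, 2, 3, 5, 7, 11, 13, 17}.
v=2: v_2(a)=1, v_2(b)=4; units ≡ 3, 7 (mod 8); ε·ε+αω+βω = 1·1+1·0+4·1 ≡ 1  ⇒  (a,b)_2 = -1.
v=7: a=7^2·(≡5), b=7^1·(≡1) mod 7; (5|7)=-1, (1|7)=+1; (−1)^{2·1·3}·(-1)^1·(+1)^2 = -1.
v=17: a=17^3·(≡7), b=17^1·(≡8) mod 17; (7|17)=-1, (8|17)=+1; (−1)^{3·1·8}·(-1)^1·(+1)^3 = -1.
v=∞: -170 < 0 and 255255 > 0  ⇒  (a,b)_∞ = +1.
v=5: a=5^5·(≡4), b=5^-1·(≡1) mod 5; (4|5)=+1, (1|5)=+1; (−1)^{5·-1·2}·(+1)^-1·(+1)^5 = +1.
v=3: a=3^0·(≡1), b=3^1·(≡2) mod 3; (1|3)=+1, (2|3)=-1; (−1)^{0·1·1}·(+1)^1·(-1)^0 = +1.
v=13: a=13^2·(≡10), b=13^1·(≡11) mod 13; (10|13)=+1, (11|13)=-1; (−1)^{2·1·6}·(+1)^1·(-1)^2 = +1.
v=11: a=11^2·(≡6), b=11^1·(≡10) mod 11; (6|11)=-1, (10|11)=-1; (−1)^{2·1·5}·(-1)^1·(-1)^2 = -1.
Ram(-170, 255255) = {2, 7, 11, 17}; no ℚ_2-point on the conic.

[2, 7, 11, 17]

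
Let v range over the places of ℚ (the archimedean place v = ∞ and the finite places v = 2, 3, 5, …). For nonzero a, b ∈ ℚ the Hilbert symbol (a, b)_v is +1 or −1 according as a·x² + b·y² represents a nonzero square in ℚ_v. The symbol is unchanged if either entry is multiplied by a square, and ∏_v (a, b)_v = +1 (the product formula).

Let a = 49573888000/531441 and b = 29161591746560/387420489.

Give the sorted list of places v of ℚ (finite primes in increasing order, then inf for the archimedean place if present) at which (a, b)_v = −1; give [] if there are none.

[5, 13]

Mod squares: a ≡ 2470, b ≡ 1235. Check v ∈ {∞, 2, 3, 5, 7, 13, 19}.
v=2: v_2(a)=15, v_2(b)=12; units ≡ 3, 3 (mod 8); ε·ε+αω+βω = 1·1+15·1+12·1 ≡ 0  ⇒  (a,b)_2 = +1.
v=7: a=7^2·(≡5), b=7^8·(≡3) mod 7; (5|7)=-1, (3|7)=-1; (−1)^{2·8·3}·(-1)^8·(-1)^2 = +1.
v=13: a=13^1·(≡5), b=13^1·(≡12) mod 13; (5|13)=-1, (12|13)=+1; (−1)^{1·1·6}·(-1)^1·(+1)^1 = -1.
v=3: a=3^-12·(≡1), b=3^-18·(≡2) mod 3; (1|3)=+1, (2|3)=-1; (−1)^{-12·-18·1}·(+1)^-18·(-1)^-12 = +1.
v=5: a=5^3·(≡4), b=5^1·(≡3) mod 5; (4|5)=+1, (3|5)=-1; (−1)^{3·1·2}·(+1)^1·(-1)^3 = -1.
v=∞: 2470 > 0 and 1235 > 0  ⇒  (a,b)_∞ = +1.
v=19: a=19^1·(≡6), b=19^1·(≡18) mod 19; (6|19)=+1, (18|19)=-1; (−1)^{1·1·9}·(+1)^1·(-1)^1 = +1.
(2470, 1235 / ℚ) ramifies at {5, 13}: a division algebra.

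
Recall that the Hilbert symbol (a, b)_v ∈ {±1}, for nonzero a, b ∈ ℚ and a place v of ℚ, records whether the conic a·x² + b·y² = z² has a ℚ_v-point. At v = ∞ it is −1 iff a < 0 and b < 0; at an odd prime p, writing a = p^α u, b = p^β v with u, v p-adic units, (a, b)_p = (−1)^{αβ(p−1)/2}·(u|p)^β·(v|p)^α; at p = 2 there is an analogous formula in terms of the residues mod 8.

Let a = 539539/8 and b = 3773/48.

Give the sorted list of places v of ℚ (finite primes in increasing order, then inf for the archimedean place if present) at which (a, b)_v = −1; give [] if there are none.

(a, b) ≡ (182, 231) mod (ℚ^×)²; places V = {2, 3, 7, 11, 13, ∞}.
(a,b)_11: α=2, u≡6; β=1, v≡6 (mod 11); (6|11)=-1, (6|11)=-1; sign (−1)^0·-1^1·-1^2 = -1.
(a,b)_13: α=1, u≡9; β=0, v≡9 (mod 13); (9|13)=+1, (9|13)=+1; sign (−1)^0·+1^0·+1^1 = +1.
(a,b)_∞: sgn(182)=+, sgn(231)=+, so +1.
(a,b)_3: α=0, u≡2; β=-1, v≡2 (mod 3); (2|3)=-1, (2|3)=-1; sign (−1)^0·-1^-1·-1^0 = -1.
(a,b)_7: α=3, u≡5; β=3, v≡3 (mod 7); (5|7)=-1, (3|7)=-1; sign (−1)^1·-1^3·-1^3 = -1.
(a,b)_2: α=-3, β=-4; u≡3, v≡7 (mod 8); ε(u)ε(v)=1·1, αω(v)=-3·0, βω(u)=-4·1; sum ≡ 1  ⇒  -1.
(182, 231 / ℚ) ramifies at {2, 3, 7, 11}: a division algebra.

[2, 3, 7, 11]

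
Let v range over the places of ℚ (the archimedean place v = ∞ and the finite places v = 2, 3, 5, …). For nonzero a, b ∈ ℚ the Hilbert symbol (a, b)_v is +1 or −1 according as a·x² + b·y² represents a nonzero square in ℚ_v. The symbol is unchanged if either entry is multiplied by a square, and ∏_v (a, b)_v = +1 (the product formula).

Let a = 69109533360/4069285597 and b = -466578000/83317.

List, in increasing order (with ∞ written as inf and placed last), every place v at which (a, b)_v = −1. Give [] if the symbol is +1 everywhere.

[2, 5, 7, 17]

(a, b) ≡ (17255, -2465) mod (ℚ^×)²; places V = {2, 3, 5, 7, 13, 17, 23, 29, ∞}.
(a,b)_∞: sgn(17255)=+, sgn(-2465)=−, so +1.
(a,b)_17: α=-3, u≡6; β=-1, v≡1 (mod 17); (6|17)=-1, (1|17)=+1; sign (−1)^0·-1^-1·+1^-3 = -1.
(a,b)_29: α=-1, u≡21; β=-1, v≡21 (mod 29); (21|29)=-1, (21|29)=-1; sign (−1)^0·-1^-1·-1^-1 = +1.
(a,b)_13: α=-4, u≡1; β=-2, v≡5 (mod 13); (1|13)=+1, (5|13)=-1; sign (−1)^0·+1^-2·-1^-4 = +1.
(a,b)_3: α=2, u≡2; β=2, v≡1 (mod 3); (2|3)=-1, (1|3)=+1; sign (−1)^0·-1^2·+1^2 = +1.
(a,b)_5: α=1, u≡1; β=3, v≡3 (mod 5); (1|5)=+1, (3|5)=-1; sign (−1)^0·+1^3·-1^1 = -1.
(a,b)_2: α=4, β=4; u≡7, v≡7 (mod 8); ε(u)ε(v)=1·1, αω(v)=4·0, βω(u)=4·0; sum ≡ 1  ⇒  -1.
(a,b)_7: α=3, u≡2; β=2, v≡3 (mod 7); (2|7)=+1, (3|7)=-1; sign (−1)^0·+1^2·-1^3 = -1.
(a,b)_23: α=4, u≡10; β=2, v≡15 (mod 23); (10|23)=-1, (15|23)=-1; sign (−1)^0·-1^2·-1^4 = +1.
(17255, -2465 / ℚ) ramifies at {2, 5, 7, 17}: a division algebra.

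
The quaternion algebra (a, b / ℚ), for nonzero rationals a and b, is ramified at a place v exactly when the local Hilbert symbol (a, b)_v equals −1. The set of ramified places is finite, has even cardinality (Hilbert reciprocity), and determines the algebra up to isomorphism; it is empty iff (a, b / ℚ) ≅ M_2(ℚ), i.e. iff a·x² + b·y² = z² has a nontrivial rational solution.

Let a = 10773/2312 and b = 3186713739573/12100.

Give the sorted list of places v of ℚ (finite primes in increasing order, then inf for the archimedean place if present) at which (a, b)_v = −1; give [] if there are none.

(a, b) ≡ (266, 133) mod (ℚ^×)²; places V = {2, 3, 5, 7, 11, 13, 17, 19, ∞}.
(a,b)_11: α=0, u≡2; β=-2, v≡1 (mod 11); (2|11)=-1, (1|11)=+1; sign (−1)^0·-1^-2·+1^0 = +1.
(a,b)_2: α=-3, β=-2; u≡5, v≡5 (mod 8); ε(u)ε(v)=0·0, αω(v)=-3·1, βω(u)=-2·1; sum ≡ 1  ⇒  -1.
(a,b)_7: α=1, u≡3; β=5, v≡5 (mod 7); (3|7)=-1, (5|7)=-1; sign (−1)^1·-1^5·-1^1 = -1.
(a,b)_3: α=4, u≡2; β=10, v≡1 (mod 3); (2|3)=-1, (1|3)=+1; sign (−1)^0·-1^10·+1^4 = +1.
(a,b)_13: α=0, u≡2; β=2, v≡12 (mod 13); (2|13)=-1, (12|13)=+1; sign (−1)^0·-1^2·+1^0 = +1.
(a,b)_19: α=1, u≡10; β=1, v≡16 (mod 19); (10|19)=-1, (16|19)=+1; sign (−1)^1·-1^1·+1^1 = +1.
(a,b)_17: α=-2, u≡10; β=0, v≡10 (mod 17); (10|17)=-1, (10|17)=-1; sign (−1)^0·-1^0·-1^-2 = +1.
(a,b)_∞: sgn(266)=+, sgn(133)=+, so +1.
(a,b)_5: α=0, u≡4; β=-2, v≡2 (mod 5); (4|5)=+1, (2|5)=-1; sign (−1)^0·+1^-2·-1^0 = +1.
(266, 133 / ℚ) ramifies at {2, 7}: a division algebra.

[2, 7]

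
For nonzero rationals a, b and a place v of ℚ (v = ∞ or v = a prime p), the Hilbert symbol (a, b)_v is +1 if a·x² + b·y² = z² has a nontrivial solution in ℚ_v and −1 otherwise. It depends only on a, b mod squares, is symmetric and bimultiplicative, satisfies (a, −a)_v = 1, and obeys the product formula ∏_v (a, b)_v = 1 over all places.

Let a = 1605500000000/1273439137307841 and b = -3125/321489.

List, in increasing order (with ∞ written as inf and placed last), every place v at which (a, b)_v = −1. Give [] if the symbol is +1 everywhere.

(a, b) ≡ (95, -5) mod (ℚ^×)²; places V = {2, 3, 5, 7, 13, 19, 37, ∞}.
(a,b)_2: α=8, β=0; u≡7, v≡3 (mod 8); ε(u)ε(v)=1·1, αω(v)=8·1, βω(u)=0·0; sum ≡ 1  ⇒  -1.
(a,b)_5: α=9, u≡1; β=5, v≡1 (mod 5); (1|5)=+1, (1|5)=+1; sign (−1)^0·+1^5·+1^9 = +1.
(a,b)_37: α=-2, u≡1; β=0, v≡32 (mod 37); (1|37)=+1, (32|37)=-1; sign (−1)^0·+1^0·-1^-2 = +1.
(a,b)_19: α=1, u≡11; β=0, v≡18 (mod 19); (11|19)=+1, (18|19)=-1; sign (−1)^0·+1^0·-1^1 = -1.
(a,b)_7: α=-4, u≡2; β=-2, v≡2 (mod 7); (2|7)=+1, (2|7)=+1; sign (−1)^0·+1^-2·+1^-4 = +1.
(a,b)_∞: sgn(95)=+, sgn(-5)=−, so +1.
(a,b)_13: α=2, u≡1; β=0, v≡5 (mod 13); (1|13)=+1, (5|13)=-1; sign (−1)^0·+1^0·-1^2 = +1.
(a,b)_3: α=-18, u≡2; β=-8, v≡1 (mod 3); (2|3)=-1, (1|3)=+1; sign (−1)^0·-1^-8·+1^-18 = +1.
|Ram(95, -5)| = 2, even; anisotropic at {2, 19}.

[2, 19]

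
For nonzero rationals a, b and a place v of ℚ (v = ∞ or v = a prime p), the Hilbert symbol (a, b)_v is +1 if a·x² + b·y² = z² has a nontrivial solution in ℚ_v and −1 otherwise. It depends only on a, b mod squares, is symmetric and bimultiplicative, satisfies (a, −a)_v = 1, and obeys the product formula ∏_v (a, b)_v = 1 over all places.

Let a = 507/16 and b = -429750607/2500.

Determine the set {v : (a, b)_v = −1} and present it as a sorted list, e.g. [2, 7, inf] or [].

[3, 19]

Mod squares: a ≡ 3, b ≡ -4807. Check v ∈ {∞, 2, 3, 5, 11, 13, 19, 23}.
v=11: a=11^0·(≡9), b=11^1·(≡4) mod 11; (9|11)=+1, (4|11)=+1; (−1)^{0·1·5}·(+1)^1·(+1)^0 = +1.
v=2: v_2(a)=-4, v_2(b)=-2; units ≡ 3, 1 (mod 8); ε·ε+αω+βω = 1·0+-4·0+-2·1 ≡ 0  ⇒  (a,b)_2 = +1.
v=13: a=13^2·(≡1), b=13^2·(≡10) mod 13; (1|13)=+1, (10|13)=+1; (−1)^{2·2·6}·(+1)^2·(+1)^2 = +1.
v=∞: 3 > 0 and -4807 < 0  ⇒  (a,b)_∞ = +1.
v=5: a=5^0·(≡2), b=5^-4·(≡2) mod 5; (2|5)=-1, (2|5)=-1; (−1)^{0·-4·2}·(-1)^-4·(-1)^0 = +1.
v=19: a=19^0·(≡2), b=19^1·(≡14) mod 19; (2|19)=-1, (14|19)=-1; (−1)^{0·1·9}·(-1)^1·(-1)^0 = -1.
v=3: a=3^1·(≡1), b=3^0·(≡2) mod 3; (1|3)=+1, (2|3)=-1; (−1)^{1·0·1}·(+1)^0·(-1)^1 = -1.
v=23: a=23^0·(≡13), b=23^3·(≡22) mod 23; (13|23)=+1, (22|23)=-1; (−1)^{0·3·11}·(+1)^3·(-1)^0 = +1.
|Ram(3, -4807)| = 2, even; anisotropic at {3, 19}.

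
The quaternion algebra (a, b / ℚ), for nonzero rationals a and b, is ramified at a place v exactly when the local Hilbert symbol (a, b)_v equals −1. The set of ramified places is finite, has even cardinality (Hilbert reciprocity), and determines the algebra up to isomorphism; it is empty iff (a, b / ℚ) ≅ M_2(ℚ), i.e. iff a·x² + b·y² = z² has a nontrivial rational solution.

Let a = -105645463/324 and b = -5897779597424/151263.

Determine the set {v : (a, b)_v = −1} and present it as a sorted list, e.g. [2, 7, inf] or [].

Mod squares: a ≡ -873103, b ≡ -12685673. Check v ∈ {∞, 2, 3, 7, 11, 13, 17, 19, 23, 29, 41}.
v=2: v_2(a)=-2, v_2(b)=4; units ≡ 1, 7 (mod 8); ε·ε+αω+βω = 0·1+-2·0+4·0 ≡ 0  ⇒  (a,b)_2 = +1.
v=19: a=19^0·(≡9), b=19^1·(≡14) mod 19; (9|19)=+1, (14|19)=-1; (−1)^{0·1·9}·(+1)^1·(-1)^0 = +1.
v=17: a=17^1·(≡13), b=17^0·(≡1) mod 17; (13|17)=+1, (1|17)=+1; (−1)^{1·0·8}·(+1)^0·(+1)^1 = +1.
v=13: a=13^0·(≡1), b=13^1·(≡2) mod 13; (1|13)=+1, (2|13)=-1; (−1)^{0·1·6}·(+1)^1·(-1)^0 = +1.
v=7: a=7^1·(≡4), b=7^-5·(≡3) mod 7; (4|7)=+1, (3|7)=-1; (−1)^{1·-5·3}·(+1)^-5·(-1)^1 = +1.
v=41: a=41^0·(≡37), b=41^2·(≡13) mod 41; (37|41)=+1, (13|41)=-1; (−1)^{0·2·20}·(+1)^2·(-1)^0 = +1.
v=3: a=3^-4·(≡2), b=3^-2·(≡1) mod 3; (2|3)=-1, (1|3)=+1; (−1)^{-4·-2·1}·(-1)^-2·(+1)^-4 = +1.
v=11: a=11^3·(≡5), b=11^3·(≡10) mod 11; (5|11)=+1, (10|11)=-1; (−1)^{3·3·5}·(+1)^3·(-1)^3 = +1.
v=29: a=29^1·(≡24), b=29^1·(≡1) mod 29; (24|29)=+1, (1|29)=+1; (−1)^{1·1·14}·(+1)^1·(+1)^1 = +1.
v=23: a=23^1·(≡13), b=23^1·(≡18) mod 23; (13|23)=+1, (18|23)=+1; (−1)^{1·1·11}·(+1)^1·(+1)^1 = -1.
v=∞: -873103 < 0 and -12685673 < 0  ⇒  (a,b)_∞ = -1.
Ram(-873103, -12685673) = {23, ∞}; no ℚ_23-point on the conic.

[23, inf]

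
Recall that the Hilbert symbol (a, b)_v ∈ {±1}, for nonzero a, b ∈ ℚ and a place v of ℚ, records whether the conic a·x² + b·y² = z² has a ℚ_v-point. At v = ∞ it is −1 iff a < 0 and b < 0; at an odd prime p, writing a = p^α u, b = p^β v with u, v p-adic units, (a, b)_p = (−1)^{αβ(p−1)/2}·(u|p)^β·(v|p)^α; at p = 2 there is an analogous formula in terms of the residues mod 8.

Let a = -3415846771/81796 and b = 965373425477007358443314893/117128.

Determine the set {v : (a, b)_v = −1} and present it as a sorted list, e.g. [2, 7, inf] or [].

(a, b) ≡ (-11819539, 165473546) mod (ℚ^×)²; places V = {2, 7, 11, 13, 17, 19, 23, 37, 43, ∞}.
(a,b)_∞: sgn(-11819539)=−, sgn(165473546)=+, so +1.
(a,b)_23: α=1, u≡5; β=3, v≡15 (mod 23); (5|23)=-1, (15|23)=-1; sign (−1)^1·-1^3·-1^1 = -1.
(a,b)_7: α=0, u≡6; β=1, v≡1 (mod 7); (6|7)=-1, (1|7)=+1; sign (−1)^0·-1^1·+1^0 = -1.
(a,b)_17: α=3, u≡15; β=7, v≡5 (mod 17); (15|17)=+1, (5|17)=-1; sign (−1)^0·+1^7·-1^3 = -1.
(a,b)_11: α=-2, u≡3; β=-4, v≡7 (mod 11); (3|11)=+1, (7|11)=-1; sign (−1)^0·+1^-4·-1^-2 = +1.
(a,b)_13: α=-2, u≡9; β=0, v≡12 (mod 13); (9|13)=+1, (12|13)=+1; sign (−1)^0·+1^0·+1^-2 = +1.
(a,b)_2: α=-2, β=-3; u≡5, v≡5 (mod 8); ε(u)ε(v)=0·0, αω(v)=-2·1, βω(u)=-3·1; sum ≡ 1  ⇒  -1.
(a,b)_37: α=1, u≡7; β=3, v≡31 (mod 37); (7|37)=+1, (31|37)=-1; sign (−1)^0·+1^3·-1^1 = -1.
(a,b)_43: α=1, u≡29; β=3, v≡23 (mod 43); (29|43)=-1, (23|43)=+1; sign (−1)^1·-1^3·+1^1 = +1.
(a,b)_19: α=1, u≡11; β=3, v≡5 (mod 19); (11|19)=+1, (5|19)=+1; sign (−1)^1·+1^3·+1^1 = -1.
Ram(-11819539, 165473546) = {2, 7, 17, 19, 23, 37}; no ℚ_2-point on the conic.

[2, 7, 17, 19, 23, 37]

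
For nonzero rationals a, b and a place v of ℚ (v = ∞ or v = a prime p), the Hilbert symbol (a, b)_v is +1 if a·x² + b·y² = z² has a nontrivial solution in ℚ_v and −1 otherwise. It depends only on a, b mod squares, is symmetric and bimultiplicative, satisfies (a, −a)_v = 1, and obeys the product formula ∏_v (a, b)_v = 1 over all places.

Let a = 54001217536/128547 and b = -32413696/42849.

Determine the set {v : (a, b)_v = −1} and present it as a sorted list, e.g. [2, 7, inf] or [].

[3, 17]

(a, b) ≡ (57, -646) mod (ℚ^×)²; places V = {2, 3, 7, 17, 19, 23, ∞}.
(a,b)_19: α=1, u≡13; β=1, v≡16 (mod 19); (13|19)=-1, (16|19)=+1; sign (−1)^1·-1^1·+1^1 = +1.
(a,b)_7: α=4, u≡4; β=2, v≡5 (mod 7); (4|7)=+1, (5|7)=-1; sign (−1)^0·+1^2·-1^4 = +1.
(a,b)_2: α=12, β=11; u≡1, v≡5 (mod 8); ε(u)ε(v)=0·0, αω(v)=12·1, βω(u)=11·0; sum ≡ 0  ⇒  +1.
(a,b)_3: α=-5, u≡1; β=-4, v≡2 (mod 3); (1|3)=+1, (2|3)=-1; sign (−1)^0·+1^-4·-1^-5 = -1.
(a,b)_∞: sgn(57)=+, sgn(-646)=−, so +1.
(a,b)_17: α=2, u≡6; β=1, v≡13 (mod 17); (6|17)=-1, (13|17)=+1; sign (−1)^0·-1^1·+1^2 = -1.
(a,b)_23: α=-2, u≡20; β=-2, v≡17 (mod 23); (20|23)=-1, (17|23)=-1; sign (−1)^0·-1^-2·-1^-2 = +1.
(57, -646 / ℚ) ramifies at {3, 17}: a division algebra.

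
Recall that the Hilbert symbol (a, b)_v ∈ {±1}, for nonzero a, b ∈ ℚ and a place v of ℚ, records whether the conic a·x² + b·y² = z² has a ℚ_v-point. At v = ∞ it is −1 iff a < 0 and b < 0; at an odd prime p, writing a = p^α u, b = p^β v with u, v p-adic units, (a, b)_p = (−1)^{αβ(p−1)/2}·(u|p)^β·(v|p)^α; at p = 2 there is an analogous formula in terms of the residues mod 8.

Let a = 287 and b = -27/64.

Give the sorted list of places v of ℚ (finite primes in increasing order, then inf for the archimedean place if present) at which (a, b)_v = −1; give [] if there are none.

(a, b) ≡ (287, -3) mod (ℚ^×)²; places V = {2, 3, 7, 41, ∞}.
(a,b)_2: α=0, β=-6; u≡7, v≡5 (mod 8); ε(u)ε(v)=1·0, αω(v)=0·1, βω(u)=-6·0; sum ≡ 0  ⇒  +1.
(a,b)_7: α=1, u≡6; β=0, v≡1 (mod 7); (6|7)=-1, (1|7)=+1; sign (−1)^0·-1^0·+1^1 = +1.
(a,b)_3: α=0, u≡2; β=3, v≡2 (mod 3); (2|3)=-1, (2|3)=-1; sign (−1)^0·-1^3·-1^0 = -1.
(a,b)_∞: sgn(287)=+, sgn(-3)=−, so +1.
(a,b)_41: α=1, u≡7; β=0, v≡22 (mod 41); (7|41)=-1, (22|41)=-1; sign (−1)^0·-1^0·-1^1 = -1.
(287, -3 / ℚ) ramifies at {3, 41}: a division algebra.

[3, 41]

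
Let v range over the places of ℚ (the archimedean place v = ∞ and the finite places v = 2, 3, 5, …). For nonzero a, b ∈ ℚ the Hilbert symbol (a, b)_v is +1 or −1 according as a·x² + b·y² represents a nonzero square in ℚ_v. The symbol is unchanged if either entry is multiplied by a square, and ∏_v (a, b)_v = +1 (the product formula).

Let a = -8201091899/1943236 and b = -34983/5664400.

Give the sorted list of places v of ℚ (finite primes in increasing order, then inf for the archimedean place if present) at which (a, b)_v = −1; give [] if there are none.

[7, 23, 53, inf]

(a, b) ≡ (-401051, -23) mod (ℚ^×)²; places V = {2, 3, 5, 7, 11, 13, 17, 23, 41, 47, 53, ∞}.
(a,b)_47: α=1, u≡4; β=0, v≡18 (mod 47); (4|47)=+1, (18|47)=+1; sign (−1)^0·+1^0·+1^1 = +1.
(a,b)_5: α=0, u≡1; β=-2, v≡2 (mod 5); (1|5)=+1, (2|5)=-1; sign (−1)^0·+1^-2·-1^0 = +1.
(a,b)_∞: sgn(-401051)=−, sgn(-23)=−, so -1.
(a,b)_13: α=2, u≡1; β=2, v≡1 (mod 13); (1|13)=+1, (1|13)=+1; sign (−1)^0·+1^2·+1^2 = +1.
(a,b)_3: α=0, u≡1; β=2, v≡1 (mod 3); (1|3)=+1, (1|3)=+1; sign (−1)^0·+1^2·+1^0 = +1.
(a,b)_2: α=-2, β=-4; u≡5, v≡1 (mod 8); ε(u)ε(v)=0·0, αω(v)=-2·0, βω(u)=-4·1; sum ≡ 0  ⇒  +1.
(a,b)_7: α=1, u≡4; β=-2, v≡5 (mod 7); (4|7)=+1, (5|7)=-1; sign (−1)^0·+1^-2·-1^1 = -1.
(a,b)_11: α=2, u≡4; β=0, v≡6 (mod 11); (4|11)=+1, (6|11)=-1; sign (−1)^0·+1^0·-1^2 = +1.
(a,b)_41: α=-2, u≡17; β=0, v≡18 (mod 41); (17|41)=-1, (18|41)=+1; sign (−1)^0·-1^0·+1^-2 = +1.
(a,b)_53: α=1, u≡12; β=0, v≡2 (mod 53); (12|53)=-1, (2|53)=-1; sign (−1)^0·-1^0·-1^1 = -1.
(a,b)_23: α=1, u≡11; β=1, v≡11 (mod 23); (11|23)=-1, (11|23)=-1; sign (−1)^1·-1^1·-1^1 = -1.
(a,b)_17: α=-2, u≡16; β=-2, v≡14 (mod 17); (16|17)=+1, (14|17)=-1; sign (−1)^0·+1^-2·-1^-2 = +1.
(-401051, -23 / ℚ) ramifies at {7, 23, 53, ∞}: a division algebra.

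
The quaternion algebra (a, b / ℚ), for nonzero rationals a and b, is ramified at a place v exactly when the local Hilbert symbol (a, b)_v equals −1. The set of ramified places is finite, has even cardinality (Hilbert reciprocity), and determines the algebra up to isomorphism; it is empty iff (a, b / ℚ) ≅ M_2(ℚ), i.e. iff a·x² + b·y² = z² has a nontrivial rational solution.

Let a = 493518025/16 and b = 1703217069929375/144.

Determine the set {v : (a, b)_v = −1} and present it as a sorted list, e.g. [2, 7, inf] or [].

(a, b) ≡ (116809, 143) mod (ℚ^×)²; places V = {2, 3, 5, 7, 11, 13, 37, 41, ∞}.
(a,b)_7: α=1, u≡5; β=2, v≡6 (mod 7); (5|7)=-1, (6|7)=-1; sign (−1)^0·-1^2·-1^1 = -1.
(a,b)_41: α=1, u≡23; β=2, v≡37 (mod 41); (23|41)=+1, (37|41)=+1; sign (−1)^0·+1^2·+1^1 = +1.
(a,b)_3: α=0, u≡1; β=-2, v≡2 (mod 3); (1|3)=+1, (2|3)=-1; sign (−1)^0·+1^-2·-1^0 = +1.
(a,b)_2: α=-4, β=-4; u≡1, v≡7 (mod 8); ε(u)ε(v)=0·1, αω(v)=-4·0, βω(u)=-4·0; sum ≡ 0  ⇒  +1.
(a,b)_∞: sgn(116809)=+, sgn(143)=+, so +1.
(a,b)_5: α=2, u≡1; β=4, v≡3 (mod 5); (1|5)=+1, (3|5)=-1; sign (−1)^0·+1^4·-1^2 = +1.
(a,b)_13: α=2, u≡3; β=3, v≡5 (mod 13); (3|13)=+1, (5|13)=-1; sign (−1)^0·+1^3·-1^2 = +1.
(a,b)_11: α=1, u≡3; β=1, v≡8 (mod 11); (3|11)=+1, (8|11)=-1; sign (−1)^1·+1^1·-1^1 = +1.
(a,b)_37: α=1, u≡33; β=2, v≡5 (mod 37); (33|37)=+1, (5|37)=-1; sign (−1)^0·+1^2·-1^1 = -1.
Ram(116809, 143) = {7, 37}; no ℚ_7-point on the conic.

[7, 37]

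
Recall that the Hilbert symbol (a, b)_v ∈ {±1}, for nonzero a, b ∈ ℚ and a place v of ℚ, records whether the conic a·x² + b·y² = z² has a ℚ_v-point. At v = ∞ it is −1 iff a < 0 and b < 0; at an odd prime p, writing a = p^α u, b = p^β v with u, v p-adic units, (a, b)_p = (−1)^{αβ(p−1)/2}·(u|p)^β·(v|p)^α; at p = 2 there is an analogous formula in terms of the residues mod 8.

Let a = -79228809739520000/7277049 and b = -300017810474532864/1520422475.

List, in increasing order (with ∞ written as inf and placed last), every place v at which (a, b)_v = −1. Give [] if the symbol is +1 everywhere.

Mod squares: a ≡ -1039922, b ≡ -22126. Check v ∈ {∞, 2, 3, 5, 7, 11, 13, 23, 37, 41, 47}.
v=5: a=5^4·(≡2), b=5^-2·(≡4) mod 5; (2|5)=-1, (4|5)=+1; (−1)^{4·-2·2}·(-1)^-2·(+1)^4 = +1.
v=23: a=23^3·(≡8), b=23^-1·(≡18) mod 23; (8|23)=+1, (18|23)=+1; (−1)^{3·-1·11}·(+1)^-1·(+1)^3 = -1.
v=3: a=3^-2·(≡1), b=3^6·(≡2) mod 3; (1|3)=+1, (2|3)=-1; (−1)^{-2·6·1}·(+1)^6·(-1)^-2 = +1.
v=13: a=13^-1·(≡2), b=13^-1·(≡3) mod 13; (2|13)=-1, (3|13)=+1; (−1)^{-1·-1·6}·(-1)^-1·(+1)^-1 = -1.
v=41: a=41^-2·(≡32), b=41^-2·(≡19) mod 41; (32|41)=+1, (19|41)=-1; (−1)^{-2·-2·20}·(+1)^-2·(-1)^-2 = +1.
v=∞: -1039922 < 0 and -22126 < 0  ⇒  (a,b)_∞ = -1.
v=47: a=47^3·(≡44), b=47^2·(≡39) mod 47; (44|47)=-1, (39|47)=-1; (−1)^{3·2·23}·(-1)^2·(-1)^3 = -1.
v=7: a=7^2·(≡5), b=7^4·(≡4) mod 7; (5|7)=-1, (4|7)=+1; (−1)^{2·4·3}·(-1)^4·(+1)^2 = +1.
v=2: v_2(a)=11, v_2(b)=21; units ≡ 7, 1 (mod 8); ε·ε+αω+βω = 1·0+11·0+21·0 ≡ 0  ⇒  (a,b)_2 = +1.
v=11: a=11^0·(≡10), b=11^-2·(≡10) mod 11; (10|11)=-1, (10|11)=-1; (−1)^{0·-2·5}·(-1)^-2·(-1)^0 = +1.
v=37: a=37^-1·(≡35), b=37^1·(≡35) mod 37; (35|37)=-1, (35|37)=-1; (−1)^{-1·1·18}·(-1)^1·(-1)^-1 = +1.
(-1039922, -22126 / ℚ) ramifies at {13, 23, 47, ∞}: a division algebra.

[13, 23, 47, inf]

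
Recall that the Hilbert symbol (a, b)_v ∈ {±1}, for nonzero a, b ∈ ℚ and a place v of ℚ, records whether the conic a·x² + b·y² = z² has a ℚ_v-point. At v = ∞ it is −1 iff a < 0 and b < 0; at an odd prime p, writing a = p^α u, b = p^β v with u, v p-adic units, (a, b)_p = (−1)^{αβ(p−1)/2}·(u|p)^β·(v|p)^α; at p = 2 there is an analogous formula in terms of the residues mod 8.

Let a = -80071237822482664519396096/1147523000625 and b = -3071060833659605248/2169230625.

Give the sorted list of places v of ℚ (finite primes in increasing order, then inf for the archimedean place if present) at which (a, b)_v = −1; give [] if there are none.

Mod squares: a ≡ -19, b ≡ -224257. Check v ∈ {∞, 2, 3, 5, 7, 11, 19, 23, 29, 37, 47}.
v=∞: -19 < 0 and -224257 < 0  ⇒  (a,b)_∞ = -1.
v=11: a=11^2·(≡1), b=11^1·(≡10) mod 11; (1|11)=+1, (10|11)=-1; (−1)^{2·1·5}·(+1)^1·(-1)^2 = +1.
v=19: a=19^3·(≡12), b=19^3·(≡2) mod 19; (12|19)=-1, (2|19)=-1; (−1)^{3·3·9}·(-1)^3·(-1)^3 = -1.
v=23: a=23^-4·(≡8), b=23^-2·(≡2) mod 23; (8|23)=+1, (2|23)=+1; (−1)^{-4·-2·11}·(+1)^-2·(+1)^-4 = +1.
v=2: v_2(a)=8, v_2(b)=8; units ≡ 5, 7 (mod 8); ε·ε+αω+βω = 0·1+8·0+8·1 ≡ 0  ⇒  (a,b)_2 = +1.
v=3: a=3^-8·(≡2), b=3^-8·(≡2) mod 3; (2|3)=-1, (2|3)=-1; (−1)^{-8·-8·1}·(-1)^-8·(-1)^-8 = +1.
v=29: a=29^2·(≡15), b=29^1·(≡21) mod 29; (15|29)=-1, (21|29)=-1; (−1)^{2·1·14}·(-1)^1·(-1)^2 = -1.
v=37: a=37^4·(≡14), b=37^3·(≡1) mod 37; (14|37)=-1, (1|37)=+1; (−1)^{4·3·18}·(-1)^3·(+1)^4 = -1.
v=7: a=7^2·(≡4), b=7^2·(≡4) mod 7; (4|7)=+1, (4|7)=+1; (−1)^{2·2·3}·(+1)^2·(+1)^2 = +1.
v=5: a=5^-4·(≡4), b=5^-4·(≡3) mod 5; (4|5)=+1, (3|5)=-1; (−1)^{-4·-4·2}·(+1)^-4·(-1)^-4 = +1.
v=47: a=47^4·(≡3), b=47^2·(≡6) mod 47; (3|47)=+1, (6|47)=+1; (−1)^{4·2·23}·(+1)^2·(+1)^4 = +1.
|Ram(-19, -224257)| = 4, even; anisotropic at {19, 29, 37, ∞}.

[19, 29, 37, inf]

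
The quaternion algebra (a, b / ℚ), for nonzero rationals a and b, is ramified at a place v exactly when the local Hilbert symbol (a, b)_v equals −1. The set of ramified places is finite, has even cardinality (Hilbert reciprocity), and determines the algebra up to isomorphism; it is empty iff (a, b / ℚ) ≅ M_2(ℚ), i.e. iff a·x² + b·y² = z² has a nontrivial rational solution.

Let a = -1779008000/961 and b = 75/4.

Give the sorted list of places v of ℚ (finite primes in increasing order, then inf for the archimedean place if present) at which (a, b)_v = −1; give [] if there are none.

[5, 7]

(a, b) ≡ (-770, 3) mod (ℚ^×)²; places V = {2, 3, 5, 7, 11, 19, 31, ∞}.
(a,b)_2: α=9, β=-2; u≡7, v≡3 (mod 8); ε(u)ε(v)=1·1, αω(v)=9·1, βω(u)=-2·0; sum ≡ 0  ⇒  +1.
(a,b)_5: α=3, u≡1; β=2, v≡2 (mod 5); (1|5)=+1, (2|5)=-1; sign (−1)^0·+1^2·-1^3 = -1.
(a,b)_3: α=0, u≡1; β=1, v≡1 (mod 3); (1|3)=+1, (1|3)=+1; sign (−1)^0·+1^1·+1^0 = +1.
(a,b)_7: α=1, u≡1; β=0, v≡3 (mod 7); (1|7)=+1, (3|7)=-1; sign (−1)^0·+1^0·-1^1 = -1.
(a,b)_31: α=-2, u≡5; β=0, v≡11 (mod 31); (5|31)=+1, (11|31)=-1; sign (−1)^0·+1^0·-1^-2 = +1.
(a,b)_∞: sgn(-770)=−, sgn(3)=+, so +1.
(a,b)_11: α=1, u≡7; β=0, v≡5 (mod 11); (7|11)=-1, (5|11)=+1; sign (−1)^0·-1^0·+1^1 = +1.
(a,b)_19: α=2, u≡1; β=0, v≡14 (mod 19); (1|19)=+1, (14|19)=-1; sign (−1)^0·+1^0·-1^2 = +1.
|Ram(-770, 3)| = 2, even; anisotropic at {5, 7}.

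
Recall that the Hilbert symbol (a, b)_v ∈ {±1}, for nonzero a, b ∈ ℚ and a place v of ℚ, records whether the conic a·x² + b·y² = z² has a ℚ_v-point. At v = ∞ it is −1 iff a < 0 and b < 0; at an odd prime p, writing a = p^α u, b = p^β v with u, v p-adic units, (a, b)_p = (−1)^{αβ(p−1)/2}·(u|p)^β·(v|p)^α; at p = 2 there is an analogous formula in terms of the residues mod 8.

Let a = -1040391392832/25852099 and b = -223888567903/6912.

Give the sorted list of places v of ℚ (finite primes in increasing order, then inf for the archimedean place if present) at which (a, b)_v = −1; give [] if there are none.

(a, b) ≡ (-323323, -741) mod (ℚ^×)²; places V = {2, 3, 7, 11, 13, 17, 19, 23, 31, 41, ∞}.
(a,b)_23: α=2, u≡21; β=2, v≡2 (mod 23); (21|23)=-1, (2|23)=+1; sign (−1)^0·-1^2·+1^2 = +1.
(a,b)_7: α=-1, u≡1; β=2, v≡1 (mod 7); (1|7)=+1, (1|7)=+1; sign (−1)^0·+1^2·+1^-1 = +1.
(a,b)_3: α=2, u≡2; β=-3, v≡2 (mod 3); (2|3)=-1, (2|3)=-1; sign (−1)^0·-1^-3·-1^2 = -1.
(a,b)_19: α=1, u≡6; β=1, v≡18 (mod 19); (6|19)=+1, (18|19)=-1; sign (−1)^1·+1^1·-1^1 = +1.
(a,b)_31: α=2, u≡25; β=0, v≡26 (mod 31); (25|31)=+1, (26|31)=-1; sign (−1)^0·+1^0·-1^2 = +1.
(a,b)_17: α=1, u≡15; β=2, v≡14 (mod 17); (15|17)=+1, (14|17)=-1; sign (−1)^0·+1^2·-1^1 = -1.
(a,b)_2: α=6, β=-8; u≡5, v≡3 (mod 8); ε(u)ε(v)=0·1, αω(v)=6·1, βω(u)=-8·1; sum ≡ 0  ⇒  +1.
(a,b)_41: α=-2, u≡29; β=0, v≡22 (mod 41); (29|41)=-1, (22|41)=-1; sign (−1)^0·-1^0·-1^-2 = +1.
(a,b)_∞: sgn(-323323)=−, sgn(-741)=−, so -1.
(a,b)_13: α=-3, u≡7; β=1, v≡8 (mod 13); (7|13)=-1, (8|13)=-1; sign (−1)^0·-1^1·-1^-3 = +1.
(a,b)_11: α=1, u≡10; β=2, v≡6 (mod 11); (10|11)=-1, (6|11)=-1; sign (−1)^0·-1^2·-1^1 = -1.
(-323323, -741 / ℚ) ramifies at {3, 11, 17, ∞}: a division algebra.

[3, 11, 17, inf]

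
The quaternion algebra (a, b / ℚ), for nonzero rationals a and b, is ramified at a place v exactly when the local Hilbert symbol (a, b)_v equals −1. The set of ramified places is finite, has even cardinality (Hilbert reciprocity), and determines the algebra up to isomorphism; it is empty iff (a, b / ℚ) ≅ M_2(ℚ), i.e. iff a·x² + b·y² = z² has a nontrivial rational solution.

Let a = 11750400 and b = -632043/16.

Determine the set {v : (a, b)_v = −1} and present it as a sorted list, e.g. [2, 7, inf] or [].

[3, 17]

Mod squares: a ≡ 51, b ≡ -3. Check v ∈ {∞, 2, 3, 5, 17}.
v=5: a=5^2·(≡1), b=5^0·(≡2) mod 5; (1|5)=+1, (2|5)=-1; (−1)^{2·0·2}·(+1)^0·(-1)^2 = +1.
v=2: v_2(a)=10, v_2(b)=-4; units ≡ 3, 5 (mod 8); ε·ε+αω+βω = 1·0+10·1+-4·1 ≡ 0  ⇒  (a,b)_2 = +1.
v=3: a=3^3·(≡2), b=3^7·(≡2) mod 3; (2|3)=-1, (2|3)=-1; (−1)^{3·7·1}·(-1)^7·(-1)^3 = -1.
v=∞: 51 > 0 and -3 < 0  ⇒  (a,b)_∞ = +1.
v=17: a=17^1·(≡14), b=17^2·(≡11) mod 17; (14|17)=-1, (11|17)=-1; (−1)^{1·2·8}·(-1)^2·(-1)^1 = -1.
|Ram(51, -3)| = 2, even; anisotropic at {3, 17}.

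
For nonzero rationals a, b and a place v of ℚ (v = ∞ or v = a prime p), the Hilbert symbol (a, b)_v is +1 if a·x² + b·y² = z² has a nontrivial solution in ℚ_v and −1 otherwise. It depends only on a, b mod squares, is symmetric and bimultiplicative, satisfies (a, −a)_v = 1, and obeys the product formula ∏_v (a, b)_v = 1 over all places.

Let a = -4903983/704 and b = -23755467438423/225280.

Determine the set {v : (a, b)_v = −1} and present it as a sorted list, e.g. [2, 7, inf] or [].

Mod squares: a ≡ -77, b ≡ -385. Check v ∈ {∞, 2, 3, 5, 7, 11, 19, 31}.
v=∞: -77 < 0 and -385 < 0  ⇒  (a,b)_∞ = -1.
v=31: a=31^2·(≡9), b=31^0·(≡16) mod 31; (9|31)=+1, (16|31)=+1; (−1)^{2·0·15}·(+1)^0·(+1)^2 = +1.
v=2: v_2(a)=-6, v_2(b)=-12; units ≡ 3, 7 (mod 8); ε·ε+αω+βω = 1·1+-6·0+-12·1 ≡ 1  ⇒  (a,b)_2 = -1.
v=7: a=7^1·(≡3), b=7^3·(≡2) mod 7; (3|7)=-1, (2|7)=+1; (−1)^{1·3·3}·(-1)^3·(+1)^1 = +1.
v=11: a=11^-1·(≡9), b=11^-1·(≡3) mod 11; (9|11)=+1, (3|11)=+1; (−1)^{-1·-1·5}·(+1)^-1·(+1)^-1 = -1.
v=5: a=5^0·(≡3), b=5^-1·(≡2) mod 5; (3|5)=-1, (2|5)=-1; (−1)^{0·-1·2}·(-1)^-1·(-1)^0 = -1.
v=3: a=3^6·(≡1), b=3^12·(≡2) mod 3; (1|3)=+1, (2|3)=-1; (−1)^{6·12·1}·(+1)^12·(-1)^6 = +1.
v=19: a=19^0·(≡12), b=19^4·(≡10) mod 19; (12|19)=-1, (10|19)=-1; (−1)^{0·4·9}·(-1)^4·(-1)^0 = +1.
|Ram(-77, -385)| = 4, even; anisotropic at {2, 5, 11, ∞}.

[2, 5, 11, inf]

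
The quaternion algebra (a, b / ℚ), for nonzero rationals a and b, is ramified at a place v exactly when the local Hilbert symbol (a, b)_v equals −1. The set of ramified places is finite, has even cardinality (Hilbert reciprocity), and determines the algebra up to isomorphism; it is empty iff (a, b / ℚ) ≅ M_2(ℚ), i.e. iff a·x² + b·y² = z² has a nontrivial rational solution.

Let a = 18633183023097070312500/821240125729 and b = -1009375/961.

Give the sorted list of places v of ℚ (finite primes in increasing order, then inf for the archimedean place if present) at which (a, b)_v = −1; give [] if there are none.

Mod squares: a ≡ 17765, b ≡ -1615. Check v ∈ {∞, 2, 3, 5, 7, 11, 17, 19, 23, 31, 41}.
v=5: a=5^11·(≡2), b=5^5·(≡2) mod 5; (2|5)=-1, (2|5)=-1; (−1)^{11·5·2}·(-1)^5·(-1)^11 = +1.
v=31: a=31^-4·(≡8), b=31^-2·(≡16) mod 31; (8|31)=+1, (16|31)=+1; (−1)^{-4·-2·15}·(+1)^-2·(+1)^-4 = +1.
v=∞: 17765 > 0 and -1615 < 0  ⇒  (a,b)_∞ = +1.
v=11: a=11^1·(≡4), b=11^0·(≡10) mod 11; (4|11)=+1, (10|11)=-1; (−1)^{1·0·5}·(+1)^0·(-1)^1 = -1.
v=7: a=7^2·(≡3), b=7^0·(≡2) mod 7; (3|7)=-1, (2|7)=+1; (−1)^{2·0·3}·(-1)^0·(+1)^2 = +1.
v=19: a=19^1·(≡6), b=19^1·(≡12) mod 19; (6|19)=+1, (12|19)=-1; (−1)^{1·1·9}·(+1)^1·(-1)^1 = +1.
v=23: a=23^-2·(≡3), b=23^0·(≡4) mod 23; (3|23)=+1, (4|23)=+1; (−1)^{-2·0·11}·(+1)^0·(+1)^-2 = +1.
v=3: a=3^8·(≡2), b=3^0·(≡2) mod 3; (2|3)=-1, (2|3)=-1; (−1)^{8·0·1}·(-1)^0·(-1)^8 = +1.
v=17: a=17^5·(≡2), b=17^1·(≡12) mod 17; (2|17)=+1, (12|17)=-1; (−1)^{5·1·8}·(+1)^1·(-1)^5 = -1.
v=2: v_2(a)=2, v_2(b)=0; units ≡ 5, 1 (mod 8); ε·ε+αω+βω = 0·0+2·0+0·1 ≡ 0  ⇒  (a,b)_2 = +1.
v=41: a=41^-2·(≡27), b=41^0·(≡23) mod 41; (27|41)=-1, (23|41)=+1; (−1)^{-2·0·20}·(-1)^0·(+1)^-2 = +1.
Ram(17765, -1615) = {11, 17}; no ℚ_11-point on the conic.

[11, 17]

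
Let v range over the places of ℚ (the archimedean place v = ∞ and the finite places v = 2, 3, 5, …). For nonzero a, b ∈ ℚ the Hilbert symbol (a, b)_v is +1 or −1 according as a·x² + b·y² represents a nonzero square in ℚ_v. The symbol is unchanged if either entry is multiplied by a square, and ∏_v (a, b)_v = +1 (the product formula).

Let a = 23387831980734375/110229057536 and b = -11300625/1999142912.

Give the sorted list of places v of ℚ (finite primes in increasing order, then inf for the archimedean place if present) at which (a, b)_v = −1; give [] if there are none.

[11, 19, 37, 41]

(a, b) ≡ (9194537, -82) mod (ℚ^×)²; places V = {2, 3, 5, 7, 11, 13, 17, 19, 29, 37, 41, ∞}.
(a,b)_41: α=3, u≡14; β=1, v≡2 (mod 41); (14|41)=-1, (2|41)=+1; sign (−1)^0·-1^1·+1^3 = -1.
(a,b)_11: α=3, u≡8; β=0, v≡2 (mod 11); (8|11)=-1, (2|11)=-1; sign (−1)^0·-1^0·-1^3 = -1.
(a,b)_13: α=-2, u≡12; β=-2, v≡1 (mod 13); (12|13)=+1, (1|13)=+1; sign (−1)^0·+1^-2·+1^-2 = +1.
(a,b)_5: α=6, u≡2; β=4, v≡2 (mod 5); (2|5)=-1, (2|5)=-1; sign (−1)^0·-1^4·-1^6 = +1.
(a,b)_19: α=-1, u≡12; β=-2, v≡18 (mod 19); (12|19)=-1, (18|19)=-1; sign (−1)^0·-1^-2·-1^-1 = -1.
(a,b)_29: α=-1, u≡22; β=0, v≡13 (mod 29); (22|29)=+1, (13|29)=+1; sign (−1)^0·+1^0·+1^-1 = +1.
(a,b)_2: α=-12, β=-15; u≡1, v≡7 (mod 8); ε(u)ε(v)=0·1, αω(v)=-12·0, βω(u)=-15·0; sum ≡ 0  ⇒  +1.
(a,b)_∞: sgn(9194537)=+, sgn(-82)=−, so +1.
(a,b)_7: α=2, u≡1; β=2, v≡1 (mod 7); (1|7)=+1, (1|7)=+1; sign (−1)^0·+1^2·+1^2 = +1.
(a,b)_17: α=-2, u≡9; β=0, v≡14 (mod 17); (9|17)=+1, (14|17)=-1; sign (−1)^0·+1^0·-1^-2 = +1.
(a,b)_37: α=1, u≡11; β=0, v≡15 (mod 37); (11|37)=+1, (15|37)=-1; sign (−1)^0·+1^0·-1^1 = -1.
(a,b)_3: α=2, u≡2; β=2, v≡2 (mod 3); (2|3)=-1, (2|3)=-1; sign (−1)^0·-1^2·-1^2 = +1.
(9194537, -82 / ℚ) ramifies at {11, 19, 37, 41}: a division algebra.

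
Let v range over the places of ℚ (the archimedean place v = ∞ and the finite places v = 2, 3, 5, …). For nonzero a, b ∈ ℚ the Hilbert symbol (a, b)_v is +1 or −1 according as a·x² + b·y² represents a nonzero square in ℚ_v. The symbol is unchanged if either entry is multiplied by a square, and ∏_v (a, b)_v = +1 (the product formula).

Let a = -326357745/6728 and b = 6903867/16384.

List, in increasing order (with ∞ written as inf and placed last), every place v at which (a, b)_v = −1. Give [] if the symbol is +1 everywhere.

Mod squares: a ≡ -210, b ≡ 3. Check v ∈ {∞, 2, 3, 5, 7, 29, 37, 41, 43}.
v=2: v_2(a)=-3, v_2(b)=-14; units ≡ 7, 3 (mod 8); ε·ε+αω+βω = 1·1+-3·1+-14·0 ≡ 0  ⇒  (a,b)_2 = +1.
v=7: a=7^1·(≡6), b=7^0·(≡3) mod 7; (6|7)=-1, (3|7)=-1; (−1)^{1·0·3}·(-1)^0·(-1)^1 = -1.
v=3: a=3^1·(≡2), b=3^1·(≡1) mod 3; (2|3)=-1, (1|3)=+1; (−1)^{1·1·1}·(-1)^1·(+1)^1 = +1.
v=37: a=37^0·(≡16), b=37^2·(≡9) mod 37; (16|37)=+1, (9|37)=+1; (−1)^{0·2·18}·(+1)^2·(+1)^0 = +1.
v=41: a=41^2·(≡18), b=41^2·(≡38) mod 41; (18|41)=+1, (38|41)=-1; (−1)^{2·2·20}·(+1)^2·(-1)^2 = +1.
v=5: a=5^1·(≡2), b=5^0·(≡3) mod 5; (2|5)=-1, (3|5)=-1; (−1)^{1·0·2}·(-1)^0·(-1)^1 = -1.
v=∞: -210 < 0 and 3 > 0  ⇒  (a,b)_∞ = +1.
v=29: a=29^-2·(≡6), b=29^0·(≡18) mod 29; (6|29)=+1, (18|29)=-1; (−1)^{-2·0·14}·(+1)^0·(-1)^-2 = +1.
v=43: a=43^2·(≡22), b=43^0·(≡2) mod 43; (22|43)=-1, (2|43)=-1; (−1)^{2·0·21}·(-1)^0·(-1)^2 = +1.
Ram(-210, 3) = {5, 7}; no ℚ_5-point on the conic.

[5, 7]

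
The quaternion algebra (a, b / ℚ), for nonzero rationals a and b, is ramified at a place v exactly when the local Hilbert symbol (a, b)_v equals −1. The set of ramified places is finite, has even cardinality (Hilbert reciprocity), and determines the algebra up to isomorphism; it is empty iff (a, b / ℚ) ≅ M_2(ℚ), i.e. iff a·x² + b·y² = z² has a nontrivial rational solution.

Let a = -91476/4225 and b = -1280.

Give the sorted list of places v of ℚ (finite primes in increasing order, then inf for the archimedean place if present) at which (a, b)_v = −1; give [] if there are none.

(a, b) ≡ (-21, -5) mod (ℚ^×)²; places V = {2, 3, 5, 7, 11, 13, ∞}.
(a,b)_13: α=-2, u≡8; β=0, v≡7 (mod 13); (8|13)=-1, (7|13)=-1; sign (−1)^0·-1^0·-1^-2 = +1.
(a,b)_3: α=3, u≡2; β=0, v≡1 (mod 3); (2|3)=-1, (1|3)=+1; sign (−1)^0·-1^0·+1^3 = +1.
(a,b)_2: α=2, β=8; u≡3, v≡3 (mod 8); ε(u)ε(v)=1·1, αω(v)=2·1, βω(u)=8·1; sum ≡ 1  ⇒  -1.
(a,b)_5: α=-2, u≡1; β=1, v≡4 (mod 5); (1|5)=+1, (4|5)=+1; sign (−1)^0·+1^1·+1^-2 = +1.
(a,b)_∞: sgn(-21)=−, sgn(-5)=−, so -1.
(a,b)_7: α=1, u≡2; β=0, v≡1 (mod 7); (2|7)=+1, (1|7)=+1; sign (−1)^0·+1^0·+1^1 = +1.
(a,b)_11: α=2, u≡3; β=0, v≡7 (mod 11); (3|11)=+1, (7|11)=-1; sign (−1)^0·+1^0·-1^2 = +1.
(-21, -5 / ℚ) ramifies at {2, ∞}: a division algebra.

[2, inf]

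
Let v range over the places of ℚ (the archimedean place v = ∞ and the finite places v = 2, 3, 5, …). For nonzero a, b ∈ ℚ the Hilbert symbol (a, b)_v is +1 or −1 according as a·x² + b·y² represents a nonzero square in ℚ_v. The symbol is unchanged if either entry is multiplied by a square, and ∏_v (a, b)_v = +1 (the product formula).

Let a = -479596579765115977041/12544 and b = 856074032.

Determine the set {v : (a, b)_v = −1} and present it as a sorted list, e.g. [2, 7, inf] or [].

Mod squares: a ≡ -969, b ≡ 323. Check v ∈ {∞, 2, 3, 7, 11, 17, 19, 37, 43}.
v=11: a=11^0·(≡6), b=11^2·(≡1) mod 11; (6|11)=-1, (1|11)=+1; (−1)^{0·2·5}·(-1)^2·(+1)^0 = +1.
v=17: a=17^3·(≡11), b=17^1·(≡15) mod 17; (11|17)=-1, (15|17)=+1; (−1)^{3·1·8}·(-1)^1·(+1)^3 = -1.
v=3: a=3^1·(≡1), b=3^0·(≡2) mod 3; (1|3)=+1, (2|3)=-1; (−1)^{1·0·1}·(+1)^0·(-1)^1 = -1.
v=43: a=43^2·(≡39), b=43^0·(≡18) mod 43; (39|43)=-1, (18|43)=-1; (−1)^{2·0·21}·(-1)^0·(-1)^2 = +1.
v=2: v_2(a)=-8, v_2(b)=4; units ≡ 7, 3 (mod 8); ε·ε+αω+βω = 1·1+-8·1+4·0 ≡ 1  ⇒  (a,b)_2 = -1.
v=7: a=7^-2·(≡1), b=7^0·(≡2) mod 7; (1|7)=+1, (2|7)=+1; (−1)^{-2·0·3}·(+1)^0·(+1)^-2 = +1.
v=19: a=19^3·(≡17), b=19^1·(≡4) mod 19; (17|19)=+1, (4|19)=+1; (−1)^{3·1·9}·(+1)^1·(+1)^3 = -1.
v=37: a=37^6·(≡34), b=37^2·(≡28) mod 37; (34|37)=+1, (28|37)=+1; (−1)^{6·2·18}·(+1)^2·(+1)^6 = +1.
v=∞: -969 < 0 and 323 > 0  ⇒  (a,b)_∞ = +1.
(-969, 323 / ℚ) ramifies at {2, 3, 17, 19}: a division algebra.

[2, 3, 17, 19]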